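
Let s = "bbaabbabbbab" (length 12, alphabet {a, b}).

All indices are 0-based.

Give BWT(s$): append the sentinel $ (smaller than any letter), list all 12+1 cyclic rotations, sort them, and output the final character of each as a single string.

rank  rotation       last
    0  $bbaabbabbbab  b
    1  aabbabbbab$bb  b
    2  ab$bbaabbabbb  b
    3  abbabbbab$bba  a
    4  abbbab$bbaabb  b
    5  b$bbaabbabbba  a
    6  baabbabbbab$b  b
    7  bab$bbaabbabb  b
    8  babbbab$bbaab  b
    9  bbaabbabbbab$  $
   10  bbab$bbaabbab  b
   11  bbabbbab$bbaa  a
   12  bbbab$bbaabba  a

bbbababbb$baa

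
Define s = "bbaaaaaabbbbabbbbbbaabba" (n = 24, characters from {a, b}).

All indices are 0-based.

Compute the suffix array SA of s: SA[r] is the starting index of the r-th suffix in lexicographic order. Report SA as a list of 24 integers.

sorted suffixes:
  #0 SA[0]=23  'a'
  #1 SA[1]=2  'aaaaaabbbbabbbbbbaabba'
  #2 SA[2]=3  'aaaaabbbbabbbbbbaabba'
  #3 SA[3]=4  'aaaabbbbabbbbbbaabba'
  #4 SA[4]=5  'aaabbbbabbbbbbaabba'
  #5 SA[5]=19  'aabba'
  #6 SA[6]=6  'aabbbbabbbbbbaabba'
  #7 SA[7]=20  'abba'
  #8 SA[8]=7  'abbbbabbbbbbaabba'
  #9 SA[9]=12  'abbbbbbaabba'
  #10 SA[10]=22  'ba'
  #11 SA[11]=1  'baaaaaabbbbabbbbbbaabba'
  #12 SA[12]=18  'baabba'
  #13 SA[13]=11  'babbbbbbaabba'
  #14 SA[14]=21  'bba'
  #15 SA[15]=0  'bbaaaaaabbbbabbbbbbaabba'
  #16 SA[16]=17  'bbaabba'
  #17 SA[17]=10  'bbabbbbbbaabba'
  #18 SA[18]=16  'bbbaabba'
  #19 SA[19]=9  'bbbabbbbbbaabba'
  #20 SA[20]=15  'bbbbaabba'
  #21 SA[21]=8  'bbbbabbbbbbaabba'
  #22 SA[22]=14  'bbbbbaabba'
  #23 SA[23]=13  'bbbbbbaabba'

[23, 2, 3, 4, 5, 19, 6, 20, 7, 12, 22, 1, 18, 11, 21, 0, 17, 10, 16, 9, 15, 8, 14, 13]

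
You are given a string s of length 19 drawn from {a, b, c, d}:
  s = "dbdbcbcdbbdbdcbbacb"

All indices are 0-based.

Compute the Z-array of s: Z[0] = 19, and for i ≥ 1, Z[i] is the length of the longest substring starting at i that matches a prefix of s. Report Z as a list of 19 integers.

Z[0]=19
i=1: outside box; Z[1]=0
i=2: outside box; Z[2]=2 scan→box=[2,4)
i=3: min(r-i=1, Z[1]=0)=0; Z[3]=0
i=4: outside box; Z[4]=0
i=5: outside box; Z[5]=0
i=6: outside box; Z[6]=0
i=7: outside box; Z[7]=2 scan→box=[7,9)
i=8: min(r-i=1, Z[1]=0)=0; Z[8]=0
i=9: outside box; Z[9]=0
i=10: outside box; Z[10]=3 scan→box=[10,13)
i=11: min(r-i=2, Z[1]=0)=0; Z[11]=0
i=12: min(r-i=1, Z[2]=2)=1; Z[12]=1
i=13: outside box; Z[13]=0
i=14: outside box; Z[14]=0
i=15: outside box; Z[15]=0
i=16: outside box; Z[16]=0
i=17: outside box; Z[17]=0
i=18: outside box; Z[18]=0

[19, 0, 2, 0, 0, 0, 0, 2, 0, 0, 3, 0, 1, 0, 0, 0, 0, 0, 0]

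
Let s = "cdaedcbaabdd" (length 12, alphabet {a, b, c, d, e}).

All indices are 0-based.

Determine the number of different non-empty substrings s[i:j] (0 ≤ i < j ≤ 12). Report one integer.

71

sorted suffixes:
  #0 SA[0]=7  'aabdd'
  #1 SA[1]=8  'abdd'
  #2 SA[2]=2  'aedcbaabdd'
  #3 SA[3]=6  'baabdd'
  #4 SA[4]=9  'bdd'
  #5 SA[5]=5  'cbaabdd'
  #6 SA[6]=0  'cdaedcbaabdd'
  #7 SA[7]=11  'd'
  #8 SA[8]=1  'daedcbaabdd'
  #9 SA[9]=4  'dcbaabdd'
  #10 SA[10]=10  'dd'
  #11 SA[11]=3  'edcbaabdd'

SA = [7, 8, 2, 6, 9, 5, 0, 11, 1, 4, 10, 3]
[i] adj suffixes → lcp
  [1] 7/8 → 1 ('a')
  [2] 8/2 → 1 ('a')
  [3] 2/6 → 0 ('')
  [4] 6/9 → 1 ('b')
  [5] 9/5 → 0 ('')
  [6] 5/0 → 1 ('c')
  [7] 0/11 → 0 ('')
  [8] 11/1 → 1 ('d')
  [9] 1/4 → 1 ('d')
  [10] 4/10 → 1 ('d')
  [11] 10/3 → 0 ('')

n(n+1)/2 = 12·13/2 = 78
Σ LCP = 0 + 1 + 1 + 0 + 1 + 0 + 1 + 0 + 1 + 1 + 1 + 0 = 7
distinct = 78 − 7 = 71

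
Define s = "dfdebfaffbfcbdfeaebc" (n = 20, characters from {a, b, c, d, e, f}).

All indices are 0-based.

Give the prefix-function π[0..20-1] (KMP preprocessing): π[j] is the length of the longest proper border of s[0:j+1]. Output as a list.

π[0] = 0
j=1 s[j]='f': π[1]=0 (border '')
j=2 s[j]='d': π[2]=1 (border 'd')
j=3 s[j]='e': k: 1→0; π[3]=0 (border '')
j=4 s[j]='b': π[4]=0 (border '')
j=5 s[j]='f': π[5]=0 (border '')
j=6 s[j]='a': π[6]=0 (border '')
j=7 s[j]='f': π[7]=0 (border '')
j=8 s[j]='f': π[8]=0 (border '')
j=9 s[j]='b': π[9]=0 (border '')
j=10 s[j]='f': π[10]=0 (border '')
j=11 s[j]='c': π[11]=0 (border '')
j=12 s[j]='b': π[12]=0 (border '')
j=13 s[j]='d': π[13]=1 (border 'd')
j=14 s[j]='f': π[14]=2 (border 'df')
j=15 s[j]='e': k: 2→0; π[15]=0 (border '')
j=16 s[j]='a': π[16]=0 (border '')
j=17 s[j]='e': π[17]=0 (border '')
j=18 s[j]='b': π[18]=0 (border '')
j=19 s[j]='c': π[19]=0 (border '')

[0, 0, 1, 0, 0, 0, 0, 0, 0, 0, 0, 0, 0, 1, 2, 0, 0, 0, 0, 0]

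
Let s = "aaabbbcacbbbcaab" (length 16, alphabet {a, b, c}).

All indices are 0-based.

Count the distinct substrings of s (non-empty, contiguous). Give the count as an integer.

108

sorted suffixes:
  #0 SA[0]=0  'aaabbbcacbbbcaab'
  #1 SA[1]=13  'aab'
  #2 SA[2]=1  'aabbbcacbbbcaab'
  #3 SA[3]=14  'ab'
  #4 SA[4]=2  'abbbcacbbbcaab'
  #5 SA[5]=7  'acbbbcaab'
  #6 SA[6]=15  'b'
  #7 SA[7]=9  'bbbcaab'
  #8 SA[8]=3  'bbbcacbbbcaab'
  #9 SA[9]=10  'bbcaab'
  #10 SA[10]=4  'bbcacbbbcaab'
  #11 SA[11]=11  'bcaab'
  #12 SA[12]=5  'bcacbbbcaab'
  #13 SA[13]=12  'caab'
  #14 SA[14]=6  'cacbbbcaab'
  #15 SA[15]=8  'cbbbcaab'

SA = [0, 13, 1, 14, 2, 7, 15, 9, 3, 10, 4, 11, 5, 12, 6, 8]
i: (SA[i-1],SA[i]) lcp shared
  1: (0,13) 2 'aa'
  2: (13,1) 3 'aab'
  3: (1,14) 1 'a'
  4: (14,2) 2 'ab'
  5: (2,7) 1 'a'
  6: (7,15) 0 ''
  7: (15,9) 1 'b'
  8: (9,3) 5 'bbbca'
  9: (3,10) 2 'bb'
  10: (10,4) 4 'bbca'
  11: (4,11) 1 'b'
  12: (11,5) 3 'bca'
  13: (5,12) 0 ''
  14: (12,6) 2 'ca'
  15: (6,8) 1 'c'

n(n+1)/2 = 16·17/2 = 136
Σ LCP = 0 + 2 + 3 + 1 + 2 + 1 + 0 + 1 + 5 + 2 + 4 + 1 + 3 + 0 + 2 + 1 = 28
distinct = 136 − 28 = 108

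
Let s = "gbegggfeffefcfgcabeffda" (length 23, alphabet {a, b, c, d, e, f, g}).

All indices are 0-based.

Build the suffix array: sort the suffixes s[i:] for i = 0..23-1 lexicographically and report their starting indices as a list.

rank→(start, suffix):
  0 → (22, 'a')
  1 → (16, 'abeffda')
  2 → (17, 'beffda')
  3 → (1, 'begggfeffefcfgcabeffda')
  4 → (15, 'cabeffda')
  5 → (12, 'cfgcabeffda')
  6 → (21, 'da')
  7 → (10, 'efcfgcabeffda')
  8 → (18, 'effda')
  9 → (7, 'effefcfgcabeffda')
  10 → (2, 'egggfeffefcfgcabeffda')
  11 → (11, 'fcfgcabeffda')
  12 → (20, 'fda')
  13 → (9, 'fefcfgcabeffda')
  14 → (6, 'feffefcfgcabeffda')
  15 → (19, 'ffda')
  16 → (8, 'ffefcfgcabeffda')
  17 → (13, 'fgcabeffda')
  18 → (0, 'gbegggfeffefcfgcabeffda')
  19 → (14, 'gcabeffda')
  20 → (5, 'gfeffefcfgcabeffda')
  21 → (4, 'ggfeffefcfgcabeffda')
  22 → (3, 'gggfeffefcfgcabeffda')

[22, 16, 17, 1, 15, 12, 21, 10, 18, 7, 2, 11, 20, 9, 6, 19, 8, 13, 0, 14, 5, 4, 3]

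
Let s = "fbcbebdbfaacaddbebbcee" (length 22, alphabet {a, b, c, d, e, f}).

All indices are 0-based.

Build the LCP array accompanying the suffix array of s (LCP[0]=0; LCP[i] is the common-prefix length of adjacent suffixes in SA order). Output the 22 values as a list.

rank | idx | suffix
   0 |   9 | aacaddbebbcee
   1 |  10 | acaddbebbcee
   2 |  12 | addbebbcee
   3 |  17 | bbcee
   4 |   1 | bcbebdbfaacaddbebbcee
   5 |  18 | bcee
   6 |   5 | bdbfaacaddbebbcee
   7 |  15 | bebbcee
   8 |   3 | bebdbfaacaddbebbcee
   9 |   7 | bfaacaddbebbcee
  10 |  11 | caddbebbcee
  11 |   2 | cbebdbfaacaddbebbcee
  12 |  19 | cee
  13 |  14 | dbebbcee
  14 |   6 | dbfaacaddbebbcee
  15 |  13 | ddbebbcee
  16 |  21 | e
  17 |  16 | ebbcee
  18 |   4 | ebdbfaacaddbebbcee
  19 |  20 | ee
  20 |   8 | faacaddbebbcee
  21 |   0 | fbcbebdbfaacaddbebbcee

SA = [9, 10, 12, 17, 1, 18, 5, 15, 3, 7, 11, 2, 19, 14, 6, 13, 21, 16, 4, 20, 8, 0]
rank  pair      lcp
   1  s[9:],s[10:]  1  'a'
   2  s[10:],s[12:]  1  'a'
   3  s[12:],s[17:]  0  ''
   4  s[17:],s[1:]  1  'b'
   5  s[1:],s[18:]  2  'bc'
   6  s[18:],s[5:]  1  'b'
   7  s[5:],s[15:]  1  'b'
   8  s[15:],s[3:]  3  'beb'
   9  s[3:],s[7:]  1  'b'
  10  s[7:],s[11:]  0  ''
  11  s[11:],s[2:]  1  'c'
  12  s[2:],s[19:]  1  'c'
  13  s[19:],s[14:]  0  ''
  14  s[14:],s[6:]  2  'db'
  15  s[6:],s[13:]  1  'd'
  16  s[13:],s[21:]  0  ''
  17  s[21:],s[16:]  1  'e'
  18  s[16:],s[4:]  2  'eb'
  19  s[4:],s[20:]  1  'e'
  20  s[20:],s[8:]  0  ''
  21  s[8:],s[0:]  1  'f'

[0, 1, 1, 0, 1, 2, 1, 1, 3, 1, 0, 1, 1, 0, 2, 1, 0, 1, 2, 1, 0, 1]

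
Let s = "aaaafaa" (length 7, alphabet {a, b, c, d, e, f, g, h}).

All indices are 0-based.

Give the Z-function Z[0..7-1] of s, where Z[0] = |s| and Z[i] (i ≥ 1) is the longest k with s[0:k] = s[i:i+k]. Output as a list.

[7, 3, 2, 1, 0, 2, 1]

Z[0]=7
i=1: i≥r, start 0; Z[1]=3 scan→box=[1,4)
i=2: min(r-i=2, Z[1]=3)=2; Z[2]=2
i=3: min(r-i=1, Z[2]=2)=1; Z[3]=1
i=4: i≥r, start 0; Z[4]=0
i=5: i≥r, start 0; Z[5]=2 scan→box=[5,7)
i=6: min(r-i=1, Z[1]=3)=1; Z[6]=1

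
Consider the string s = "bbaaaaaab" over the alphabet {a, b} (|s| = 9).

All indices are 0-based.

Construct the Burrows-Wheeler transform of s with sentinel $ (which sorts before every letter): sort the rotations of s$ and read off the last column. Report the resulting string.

bbaaaaaab$

rank  rotation    last
    0  $bbaaaaaab  b
    1  aaaaaab$bb  b
    2  aaaaab$bba  a
    3  aaaab$bbaa  a
    4  aaab$bbaaa  a
    5  aab$bbaaaa  a
    6  ab$bbaaaaa  a
    7  b$bbaaaaaa  a
    8  baaaaaab$b  b
    9  bbaaaaaab$  $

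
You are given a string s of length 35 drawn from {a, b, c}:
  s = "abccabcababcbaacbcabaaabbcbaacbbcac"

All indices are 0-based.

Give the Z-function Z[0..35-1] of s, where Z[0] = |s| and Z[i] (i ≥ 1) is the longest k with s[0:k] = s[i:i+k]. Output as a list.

[35, 0, 0, 0, 3, 0, 0, 2, 0, 3, 0, 0, 0, 1, 1, 0, 0, 0, 2, 0, 1, 1, 2, 0, 0, 0, 0, 1, 1, 0, 0, 0, 0, 1, 0]

Z[0]=35
i=1: outside box; Z[1]=0
i=2: outside box; Z[2]=0
i=3: outside box; Z[3]=0
i=4: outside box; Z[4]=3 extend→box=[4,7)
i=5: min(r-i=2, Z[1]=0)=0; Z[5]=0
i=6: min(r-i=1, Z[2]=0)=0; Z[6]=0
i=7: outside box; Z[7]=2 extend→box=[7,9)
i=8: min(r-i=1, Z[1]=0)=0; Z[8]=0
i=9: outside box; Z[9]=3 extend→box=[9,12)
i=10: min(r-i=2, Z[1]=0)=0; Z[10]=0
i=11: min(r-i=1, Z[2]=0)=0; Z[11]=0
i=12: outside box; Z[12]=0
i=13: outside box; Z[13]=1 extend→box=[13,14)
i=14: outside box; Z[14]=1 extend→box=[14,15)
i=15: outside box; Z[15]=0
i=16: outside box; Z[16]=0
i=17: outside box; Z[17]=0
i=18: outside box; Z[18]=2 extend→box=[18,20)
i=19: min(r-i=1, Z[1]=0)=0; Z[19]=0
i=20: outside box; Z[20]=1 extend→box=[20,21)
i=21: outside box; Z[21]=1 extend→box=[21,22)
i=22: outside box; Z[22]=2 extend→box=[22,24)
i=23: min(r-i=1, Z[1]=0)=0; Z[23]=0
i=24: outside box; Z[24]=0
i=25: outside box; Z[25]=0
i=26: outside box; Z[26]=0
i=27: outside box; Z[27]=1 extend→box=[27,28)
i=28: outside box; Z[28]=1 extend→box=[28,29)
i=29: outside box; Z[29]=0
i=30: outside box; Z[30]=0
i=31: outside box; Z[31]=0
i=32: outside box; Z[32]=0
i=33: outside box; Z[33]=1 extend→box=[33,34)
i=34: outside box; Z[34]=0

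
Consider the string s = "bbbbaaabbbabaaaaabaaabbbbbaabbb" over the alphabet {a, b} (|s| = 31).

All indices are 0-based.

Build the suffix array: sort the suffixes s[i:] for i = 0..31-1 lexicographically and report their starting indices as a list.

sorted suffixes:
  #0 SA[0]=12  'aaaaabaaabbbbbaabbb'
  #1 SA[1]=13  'aaaabaaabbbbbaabbb'
  #2 SA[2]=14  'aaabaaabbbbbaabbb'
  #3 SA[3]=4  'aaabbbabaaaaabaaabbbbbaabbb'
  #4 SA[4]=18  'aaabbbbbaabbb'
  #5 SA[5]=15  'aabaaabbbbbaabbb'
  #6 SA[6]=26  'aabbb'
  #7 SA[7]=5  'aabbbabaaaaabaaabbbbbaabbb'
  #8 SA[8]=19  'aabbbbbaabbb'
  #9 SA[9]=10  'abaaaaabaaabbbbbaabbb'
  #10 SA[10]=16  'abaaabbbbbaabbb'
  #11 SA[11]=27  'abbb'
  #12 SA[12]=6  'abbbabaaaaabaaabbbbbaabbb'
  #13 SA[13]=20  'abbbbbaabbb'
  #14 SA[14]=30  'b'
  #15 SA[15]=11  'baaaaabaaabbbbbaabbb'
  #16 SA[16]=3  'baaabbbabaaaaabaaabbbbbaabbb'
  #17 SA[17]=17  'baaabbbbbaabbb'
  #18 SA[18]=25  'baabbb'
  #19 SA[19]=9  'babaaaaabaaabbbbbaabbb'
  #20 SA[20]=29  'bb'
  #21 SA[21]=2  'bbaaabbbabaaaaabaaabbbbbaabbb'
  #22 SA[22]=24  'bbaabbb'
  #23 SA[23]=8  'bbabaaaaabaaabbbbbaabbb'
  #24 SA[24]=28  'bbb'
  #25 SA[25]=1  'bbbaaabbbabaaaaabaaabbbbbaabbb'
  #26 SA[26]=23  'bbbaabbb'
  #27 SA[27]=7  'bbbabaaaaabaaabbbbbaabbb'
  #28 SA[28]=0  'bbbbaaabbbabaaaaabaaabbbbbaabbb'
  #29 SA[29]=22  'bbbbaabbb'
  #30 SA[30]=21  'bbbbbaabbb'

[12, 13, 14, 4, 18, 15, 26, 5, 19, 10, 16, 27, 6, 20, 30, 11, 3, 17, 25, 9, 29, 2, 24, 8, 28, 1, 23, 7, 0, 22, 21]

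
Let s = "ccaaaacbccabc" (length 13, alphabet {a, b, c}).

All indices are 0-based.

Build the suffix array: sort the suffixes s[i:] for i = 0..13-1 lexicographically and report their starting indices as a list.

[2, 3, 4, 10, 5, 11, 7, 12, 1, 9, 6, 0, 8]

rank→(start, suffix):
  0 → (2, 'aaaacbccabc')
  1 → (3, 'aaacbccabc')
  2 → (4, 'aacbccabc')
  3 → (10, 'abc')
  4 → (5, 'acbccabc')
  5 → (11, 'bc')
  6 → (7, 'bccabc')
  7 → (12, 'c')
  8 → (1, 'caaaacbccabc')
  9 → (9, 'cabc')
  10 → (6, 'cbccabc')
  11 → (0, 'ccaaaacbccabc')
  12 → (8, 'ccabc')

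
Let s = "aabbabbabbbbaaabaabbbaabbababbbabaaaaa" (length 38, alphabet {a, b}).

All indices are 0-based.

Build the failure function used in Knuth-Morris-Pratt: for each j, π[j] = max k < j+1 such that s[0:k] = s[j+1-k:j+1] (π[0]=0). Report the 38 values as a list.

π[0] = 0
j=1 s[j]='a': π[1]=1 (border 'a')
j=2 s[j]='b': k: 1→0; π[2]=0 (border '')
j=3 s[j]='b': π[3]=0 (border '')
j=4 s[j]='a': π[4]=1 (border 'a')
j=5 s[j]='b': k: 1→0; π[5]=0 (border '')
j=6 s[j]='b': π[6]=0 (border '')
j=7 s[j]='a': π[7]=1 (border 'a')
j=8 s[j]='b': k: 1→0; π[8]=0 (border '')
j=9 s[j]='b': π[9]=0 (border '')
j=10 s[j]='b': π[10]=0 (border '')
j=11 s[j]='b': π[11]=0 (border '')
j=12 s[j]='a': π[12]=1 (border 'a')
j=13 s[j]='a': π[13]=2 (border 'aa')
j=14 s[j]='a': k: 2→1; π[14]=2 (border 'aa')
j=15 s[j]='b': π[15]=3 (border 'aab')
j=16 s[j]='a': k: 3→0; π[16]=1 (border 'a')
j=17 s[j]='a': π[17]=2 (border 'aa')
j=18 s[j]='b': π[18]=3 (border 'aab')
j=19 s[j]='b': π[19]=4 (border 'aabb')
j=20 s[j]='b': k: 4→0; π[20]=0 (border '')
j=21 s[j]='a': π[21]=1 (border 'a')
j=22 s[j]='a': π[22]=2 (border 'aa')
j=23 s[j]='b': π[23]=3 (border 'aab')
j=24 s[j]='b': π[24]=4 (border 'aabb')
j=25 s[j]='a': π[25]=5 (border 'aabba')
j=26 s[j]='b': π[26]=6 (border 'aabbab')
j=27 s[j]='a': k: 6→0; π[27]=1 (border 'a')
j=28 s[j]='b': k: 1→0; π[28]=0 (border '')
j=29 s[j]='b': π[29]=0 (border '')
j=30 s[j]='b': π[30]=0 (border '')
j=31 s[j]='a': π[31]=1 (border 'a')
j=32 s[j]='b': k: 1→0; π[32]=0 (border '')
j=33 s[j]='a': π[33]=1 (border 'a')
j=34 s[j]='a': π[34]=2 (border 'aa')
j=35 s[j]='a': k: 2→1; π[35]=2 (border 'aa')
j=36 s[j]='a': k: 2→1; π[36]=2 (border 'aa')
j=37 s[j]='a': k: 2→1; π[37]=2 (border 'aa')

[0, 1, 0, 0, 1, 0, 0, 1, 0, 0, 0, 0, 1, 2, 2, 3, 1, 2, 3, 4, 0, 1, 2, 3, 4, 5, 6, 1, 0, 0, 0, 1, 0, 1, 2, 2, 2, 2]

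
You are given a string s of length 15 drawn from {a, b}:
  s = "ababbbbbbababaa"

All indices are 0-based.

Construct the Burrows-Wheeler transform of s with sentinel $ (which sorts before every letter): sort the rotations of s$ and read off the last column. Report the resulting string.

rank  rotation          last
    0  $ababbbbbbababaa  a
    1  a$ababbbbbbababa  a
    2  aa$ababbbbbbabab  b
    3  abaa$ababbbbbbab  b
    4  ababaa$ababbbbbb  b
    5  ababbbbbbababaa$  $
    6  abbbbbbababaa$ab  b
    7  baa$ababbbbbbaba  a
    8  babaa$ababbbbbba  a
    9  bababaa$ababbbbb  b
   10  babbbbbbababaa$a  a
   11  bbababaa$ababbbb  b
   12  bbbababaa$ababbb  b
   13  bbbbababaa$ababb  b
   14  bbbbbababaa$abab  b
   15  bbbbbbababaa$aba  a

aabbb$baababbbba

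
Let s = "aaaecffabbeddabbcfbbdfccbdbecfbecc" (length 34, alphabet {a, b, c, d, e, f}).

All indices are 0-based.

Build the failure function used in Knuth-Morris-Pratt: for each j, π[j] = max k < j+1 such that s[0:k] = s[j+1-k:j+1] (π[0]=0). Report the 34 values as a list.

π[0] = 0
j=1 s[j]='a': π[1]=1 (border 'a')
j=2 s[j]='a': π[2]=2 (border 'aa')
j=3 s[j]='e': k: 2→1→0; π[3]=0 (border '')
j=4 s[j]='c': π[4]=0 (border '')
j=5 s[j]='f': π[5]=0 (border '')
j=6 s[j]='f': π[6]=0 (border '')
j=7 s[j]='a': π[7]=1 (border 'a')
j=8 s[j]='b': k: 1→0; π[8]=0 (border '')
j=9 s[j]='b': π[9]=0 (border '')
j=10 s[j]='e': π[10]=0 (border '')
j=11 s[j]='d': π[11]=0 (border '')
j=12 s[j]='d': π[12]=0 (border '')
j=13 s[j]='a': π[13]=1 (border 'a')
j=14 s[j]='b': k: 1→0; π[14]=0 (border '')
j=15 s[j]='b': π[15]=0 (border '')
j=16 s[j]='c': π[16]=0 (border '')
j=17 s[j]='f': π[17]=0 (border '')
j=18 s[j]='b': π[18]=0 (border '')
j=19 s[j]='b': π[19]=0 (border '')
j=20 s[j]='d': π[20]=0 (border '')
j=21 s[j]='f': π[21]=0 (border '')
j=22 s[j]='c': π[22]=0 (border '')
j=23 s[j]='c': π[23]=0 (border '')
j=24 s[j]='b': π[24]=0 (border '')
j=25 s[j]='d': π[25]=0 (border '')
j=26 s[j]='b': π[26]=0 (border '')
j=27 s[j]='e': π[27]=0 (border '')
j=28 s[j]='c': π[28]=0 (border '')
j=29 s[j]='f': π[29]=0 (border '')
j=30 s[j]='b': π[30]=0 (border '')
j=31 s[j]='e': π[31]=0 (border '')
j=32 s[j]='c': π[32]=0 (border '')
j=33 s[j]='c': π[33]=0 (border '')

[0, 1, 2, 0, 0, 0, 0, 1, 0, 0, 0, 0, 0, 1, 0, 0, 0, 0, 0, 0, 0, 0, 0, 0, 0, 0, 0, 0, 0, 0, 0, 0, 0, 0]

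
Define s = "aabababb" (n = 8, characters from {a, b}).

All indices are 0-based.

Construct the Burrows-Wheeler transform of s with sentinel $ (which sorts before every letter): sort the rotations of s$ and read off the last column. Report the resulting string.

rank  rotation   last
    0  $aabababb  b
    1  aabababb$  $
    2  abababb$a  a
    3  ababb$aab  b
    4  abb$aabab  b
    5  b$aababab  b
    6  bababb$aa  a
    7  babb$aaba  a
    8  bb$aababa  a

b$abbbaaa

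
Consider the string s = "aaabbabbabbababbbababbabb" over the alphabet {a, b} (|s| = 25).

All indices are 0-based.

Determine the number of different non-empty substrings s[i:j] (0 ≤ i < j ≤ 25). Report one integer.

231

rank | idx | suffix
   0 |   0 | aaabbabbabbababbbababbabb
   1 |   1 | aabbabbabbababbbababbabb
   2 |  17 | ababbabb
   3 |  11 | ababbbababbabb
   4 |  22 | abb
   5 |   8 | abbababbbababbabb
   6 |  19 | abbabb
   7 |   5 | abbabbababbbababbabb
   8 |   2 | abbabbabbababbbababbabb
   9 |  13 | abbbababbabb
  10 |  24 | b
  11 |  16 | bababbabb
  12 |  10 | bababbbababbabb
  13 |  21 | babb
  14 |   7 | babbababbbababbabb
  15 |  18 | babbabb
  16 |   4 | babbabbababbbababbabb
  17 |  12 | babbbababbabb
  18 |  23 | bb
  19 |  15 | bbababbabb
  20 |   9 | bbababbbababbabb
  21 |  20 | bbabb
  22 |   6 | bbabbababbbababbabb
  23 |   3 | bbabbabbababbbababbabb
  24 |  14 | bbbababbabb

SA = [0, 1, 17, 11, 22, 8, 19, 5, 2, 13, 24, 16, 10, 21, 7, 18, 4, 12, 23, 15, 9, 20, 6, 3, 14]
rank  pair      lcp
   1  s[0:],s[1:]  2  'aa'
   2  s[1:],s[17:]  1  'a'
   3  s[17:],s[11:]  5  'ababb'
   4  s[11:],s[22:]  2  'ab'
   5  s[22:],s[8:]  3  'abb'
   6  s[8:],s[19:]  5  'abbab'
   7  s[19:],s[5:]  6  'abbabb'
   8  s[5:],s[2:]  8  'abbabbab'
   9  s[2:],s[13:]  3  'abb'
  10  s[13:],s[24:]  0  ''
  11  s[24:],s[16:]  1  'b'
  12  s[16:],s[10:]  6  'bababb'
  13  s[10:],s[21:]  3  'bab'
  14  s[21:],s[7:]  4  'babb'
  15  s[7:],s[18:]  6  'babbab'
  16  s[18:],s[4:]  7  'babbabb'
  17  s[4:],s[12:]  4  'babb'
  18  s[12:],s[23:]  1  'b'
  19  s[23:],s[15:]  2  'bb'
  20  s[15:],s[9:]  7  'bbababb'
  21  s[9:],s[20:]  4  'bbab'
  22  s[20:],s[6:]  5  'bbabb'
  23  s[6:],s[3:]  7  'bbabbab'
  24  s[3:],s[14:]  2  'bb'

n(n+1)/2 = 25·26/2 = 325
Σ LCP = 0 + 2 + 1 + 5 + 2 + 3 + 5 + 6 + 8 + 3 + 0 + 1 + 6 + 3 + 4 + 6 + 7 + 4 + 1 + 2 + 7 + 4 + 5 + 7 + 2 = 94
distinct = 325 − 94 = 231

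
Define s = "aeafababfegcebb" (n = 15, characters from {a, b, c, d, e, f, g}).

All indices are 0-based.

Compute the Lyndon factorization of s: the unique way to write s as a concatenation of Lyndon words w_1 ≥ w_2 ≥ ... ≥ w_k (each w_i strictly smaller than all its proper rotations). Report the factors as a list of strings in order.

emit factor 1: 'aeaf' (i=0, period=4)
emit factor 2: 'ababfegcebb' (i=4, period=11)

["aeaf", "ababfegcebb"]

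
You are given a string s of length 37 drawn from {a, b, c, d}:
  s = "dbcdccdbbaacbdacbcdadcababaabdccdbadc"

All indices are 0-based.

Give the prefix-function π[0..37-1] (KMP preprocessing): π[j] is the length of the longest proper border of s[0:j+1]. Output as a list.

π[0] = 0
j=1 s[j]='b': π[1]=0 (border '')
j=2 s[j]='c': π[2]=0 (border '')
j=3 s[j]='d': π[3]=1 (border 'd')
j=4 s[j]='c': k: 1→0; π[4]=0 (border '')
j=5 s[j]='c': π[5]=0 (border '')
j=6 s[j]='d': π[6]=1 (border 'd')
j=7 s[j]='b': π[7]=2 (border 'db')
j=8 s[j]='b': k: 2→0; π[8]=0 (border '')
j=9 s[j]='a': π[9]=0 (border '')
j=10 s[j]='a': π[10]=0 (border '')
j=11 s[j]='c': π[11]=0 (border '')
j=12 s[j]='b': π[12]=0 (border '')
j=13 s[j]='d': π[13]=1 (border 'd')
j=14 s[j]='a': k: 1→0; π[14]=0 (border '')
j=15 s[j]='c': π[15]=0 (border '')
j=16 s[j]='b': π[16]=0 (border '')
j=17 s[j]='c': π[17]=0 (border '')
j=18 s[j]='d': π[18]=1 (border 'd')
j=19 s[j]='a': k: 1→0; π[19]=0 (border '')
j=20 s[j]='d': π[20]=1 (border 'd')
j=21 s[j]='c': k: 1→0; π[21]=0 (border '')
j=22 s[j]='a': π[22]=0 (border '')
j=23 s[j]='b': π[23]=0 (border '')
j=24 s[j]='a': π[24]=0 (border '')
j=25 s[j]='b': π[25]=0 (border '')
j=26 s[j]='a': π[26]=0 (border '')
j=27 s[j]='a': π[27]=0 (border '')
j=28 s[j]='b': π[28]=0 (border '')
j=29 s[j]='d': π[29]=1 (border 'd')
j=30 s[j]='c': k: 1→0; π[30]=0 (border '')
j=31 s[j]='c': π[31]=0 (border '')
j=32 s[j]='d': π[32]=1 (border 'd')
j=33 s[j]='b': π[33]=2 (border 'db')
j=34 s[j]='a': k: 2→0; π[34]=0 (border '')
j=35 s[j]='d': π[35]=1 (border 'd')
j=36 s[j]='c': k: 1→0; π[36]=0 (border '')

[0, 0, 0, 1, 0, 0, 1, 2, 0, 0, 0, 0, 0, 1, 0, 0, 0, 0, 1, 0, 1, 0, 0, 0, 0, 0, 0, 0, 0, 1, 0, 0, 1, 2, 0, 1, 0]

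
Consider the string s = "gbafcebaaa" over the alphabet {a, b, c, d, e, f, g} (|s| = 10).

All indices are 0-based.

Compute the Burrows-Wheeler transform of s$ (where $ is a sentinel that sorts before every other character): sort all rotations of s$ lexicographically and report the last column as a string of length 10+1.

rank  rotation     last
    0  $gbafcebaaa  a
    1  a$gbafcebaa  a
    2  aa$gbafceba  a
    3  aaa$gbafceb  b
    4  afcebaaa$gb  b
    5  baaa$gbafce  e
    6  bafcebaaa$g  g
    7  cebaaa$gbaf  f
    8  ebaaa$gbafc  c
    9  fcebaaa$gba  a
   10  gbafcebaaa$  $

aaabbegfca$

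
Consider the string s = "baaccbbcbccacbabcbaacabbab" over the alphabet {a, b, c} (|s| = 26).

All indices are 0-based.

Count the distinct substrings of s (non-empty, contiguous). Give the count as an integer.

rank | idx | suffix
   0 |  18 | aacabbab
   1 |   1 | aaccbbcbccacbabcbaacabbab
   2 |  24 | ab
   3 |  21 | abbab
   4 |  14 | abcbaacabbab
   5 |  19 | acabbab
   6 |  11 | acbabcbaacabbab
   7 |   2 | accbbcbccacbabcbaacabbab
   8 |  25 | b
   9 |  17 | baacabbab
  10 |   0 | baaccbbcbccacbabcbaacabbab
  11 |  23 | bab
  12 |  13 | babcbaacabbab
  13 |  22 | bbab
  14 |   5 | bbcbccacbabcbaacabbab
  15 |  15 | bcbaacabbab
  16 |   6 | bcbccacbabcbaacabbab
  17 |   8 | bccacbabcbaacabbab
  18 |  20 | cabbab
  19 |  10 | cacbabcbaacabbab
  20 |  16 | cbaacabbab
  21 |  12 | cbabcbaacabbab
  22 |   4 | cbbcbccacbabcbaacabbab
  23 |   7 | cbccacbabcbaacabbab
  24 |   9 | ccacbabcbaacabbab
  25 |   3 | ccbbcbccacbabcbaacabbab

SA = [18, 1, 24, 21, 14, 19, 11, 2, 25, 17, 0, 23, 13, 22, 5, 15, 6, 8, 20, 10, 16, 12, 4, 7, 9, 3]
[i] adj suffixes → lcp
  [1] 18/1 → 3 ('aac')
  [2] 1/24 → 1 ('a')
  [3] 24/21 → 2 ('ab')
  [4] 21/14 → 2 ('ab')
  [5] 14/19 → 1 ('a')
  [6] 19/11 → 2 ('ac')
  [7] 11/2 → 2 ('ac')
  [8] 2/25 → 0 ('')
  [9] 25/17 → 1 ('b')
  [10] 17/0 → 4 ('baac')
  [11] 0/23 → 2 ('ba')
  [12] 23/13 → 3 ('bab')
  [13] 13/22 → 1 ('b')
  [14] 22/5 → 2 ('bb')
  [15] 5/15 → 1 ('b')
  [16] 15/6 → 3 ('bcb')
  [17] 6/8 → 2 ('bc')
  [18] 8/20 → 0 ('')
  [19] 20/10 → 2 ('ca')
  [20] 10/16 → 1 ('c')
  [21] 16/12 → 3 ('cba')
  [22] 12/4 → 2 ('cb')
  [23] 4/7 → 2 ('cb')
  [24] 7/9 → 1 ('c')
  [25] 9/3 → 2 ('cc')

n(n+1)/2 = 26·27/2 = 351
Σ LCP = 0 + 3 + 1 + 2 + 2 + 1 + 2 + 2 + 0 + 1 + 4 + 2 + 3 + 1 + 2 + 1 + 3 + 2 + 0 + 2 + 1 + 3 + 2 + 2 + 1 + 2 = 45
distinct = 351 − 45 = 306

306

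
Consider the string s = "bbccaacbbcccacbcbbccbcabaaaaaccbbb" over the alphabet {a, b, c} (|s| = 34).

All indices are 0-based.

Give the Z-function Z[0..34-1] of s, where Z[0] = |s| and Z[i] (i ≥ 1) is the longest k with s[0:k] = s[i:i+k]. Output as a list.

[34, 1, 0, 0, 0, 0, 0, 4, 1, 0, 0, 0, 0, 0, 1, 0, 4, 1, 0, 0, 1, 0, 0, 1, 0, 0, 0, 0, 0, 0, 0, 2, 2, 1]

Z[0]=34
i=1: i≥r, start 0; Z[1]=1 extend→box=[1,2)
i=2: i≥r, start 0; Z[2]=0
i=3: i≥r, start 0; Z[3]=0
i=4: i≥r, start 0; Z[4]=0
i=5: i≥r, start 0; Z[5]=0
i=6: i≥r, start 0; Z[6]=0
i=7: i≥r, start 0; Z[7]=4 extend→box=[7,11)
i=8: min(r-i=3, Z[1]=1)=1; Z[8]=1
i=9: min(r-i=2, Z[2]=0)=0; Z[9]=0
i=10: min(r-i=1, Z[3]=0)=0; Z[10]=0
i=11: i≥r, start 0; Z[11]=0
i=12: i≥r, start 0; Z[12]=0
i=13: i≥r, start 0; Z[13]=0
i=14: i≥r, start 0; Z[14]=1 extend→box=[14,15)
i=15: i≥r, start 0; Z[15]=0
i=16: i≥r, start 0; Z[16]=4 extend→box=[16,20)
i=17: min(r-i=3, Z[1]=1)=1; Z[17]=1
i=18: min(r-i=2, Z[2]=0)=0; Z[18]=0
i=19: min(r-i=1, Z[3]=0)=0; Z[19]=0
i=20: i≥r, start 0; Z[20]=1 extend→box=[20,21)
i=21: i≥r, start 0; Z[21]=0
i=22: i≥r, start 0; Z[22]=0
i=23: i≥r, start 0; Z[23]=1 extend→box=[23,24)
i=24: i≥r, start 0; Z[24]=0
i=25: i≥r, start 0; Z[25]=0
i=26: i≥r, start 0; Z[26]=0
i=27: i≥r, start 0; Z[27]=0
i=28: i≥r, start 0; Z[28]=0
i=29: i≥r, start 0; Z[29]=0
i=30: i≥r, start 0; Z[30]=0
i=31: i≥r, start 0; Z[31]=2 extend→box=[31,33)
i=32: min(r-i=1, Z[1]=1)=1; Z[32]=2 extend→box=[32,34)
i=33: min(r-i=1, Z[1]=1)=1; Z[33]=1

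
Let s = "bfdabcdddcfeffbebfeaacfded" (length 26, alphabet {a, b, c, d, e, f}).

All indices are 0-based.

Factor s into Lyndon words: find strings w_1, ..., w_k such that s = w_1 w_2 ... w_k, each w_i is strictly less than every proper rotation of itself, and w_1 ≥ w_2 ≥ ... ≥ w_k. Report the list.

emit factor 1: 'bfd' (i=0, period=3)
emit factor 2: 'abcdddcfeffbebfe' (i=3, period=16)
emit factor 3: 'aacfded' (i=19, period=7)

["bfd", "abcdddcfeffbebfe", "aacfded"]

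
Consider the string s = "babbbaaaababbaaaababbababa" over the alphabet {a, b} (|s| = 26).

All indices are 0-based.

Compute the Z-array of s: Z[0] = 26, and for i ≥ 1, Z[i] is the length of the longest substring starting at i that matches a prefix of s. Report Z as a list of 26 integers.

[26, 0, 1, 1, 2, 0, 0, 0, 0, 4, 0, 1, 2, 0, 0, 0, 0, 4, 0, 1, 3, 0, 3, 0, 2, 0]

Z[0]=26
i=1: i≥r, start 0; Z[1]=0
i=2: i≥r, start 0; Z[2]=1 grow→box=[2,3)
i=3: i≥r, start 0; Z[3]=1 grow→box=[3,4)
i=4: i≥r, start 0; Z[4]=2 grow→box=[4,6)
i=5: min(r-i=1, Z[1]=0)=0; Z[5]=0
i=6: i≥r, start 0; Z[6]=0
i=7: i≥r, start 0; Z[7]=0
i=8: i≥r, start 0; Z[8]=0
i=9: i≥r, start 0; Z[9]=4 grow→box=[9,13)
i=10: min(r-i=3, Z[1]=0)=0; Z[10]=0
i=11: min(r-i=2, Z[2]=1)=1; Z[11]=1
i=12: min(r-i=1, Z[3]=1)=1; Z[12]=2 grow→box=[12,14)
i=13: min(r-i=1, Z[1]=0)=0; Z[13]=0
i=14: i≥r, start 0; Z[14]=0
i=15: i≥r, start 0; Z[15]=0
i=16: i≥r, start 0; Z[16]=0
i=17: i≥r, start 0; Z[17]=4 grow→box=[17,21)
i=18: min(r-i=3, Z[1]=0)=0; Z[18]=0
i=19: min(r-i=2, Z[2]=1)=1; Z[19]=1
i=20: min(r-i=1, Z[3]=1)=1; Z[20]=3 grow→box=[20,23)
i=21: min(r-i=2, Z[1]=0)=0; Z[21]=0
i=22: min(r-i=1, Z[2]=1)=1; Z[22]=3 grow→box=[22,25)
i=23: min(r-i=2, Z[1]=0)=0; Z[23]=0
i=24: min(r-i=1, Z[2]=1)=1; Z[24]=2 grow→box=[24,26)
i=25: min(r-i=1, Z[1]=0)=0; Z[25]=0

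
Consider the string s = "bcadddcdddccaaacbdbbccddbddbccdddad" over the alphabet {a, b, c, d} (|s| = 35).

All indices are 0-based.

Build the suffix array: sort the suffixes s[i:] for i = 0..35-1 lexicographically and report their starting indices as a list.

[12, 13, 14, 33, 2, 18, 0, 19, 27, 16, 24, 11, 1, 15, 10, 20, 28, 21, 29, 6, 34, 32, 17, 26, 23, 9, 5, 31, 25, 22, 8, 4, 30, 7, 3]

sorted suffixes:
  #0 SA[0]=12  'aaacbdbbccddbddbccdddad'
  #1 SA[1]=13  'aacbdbbccddbddbccdddad'
  #2 SA[2]=14  'acbdbbccddbddbccdddad'
  #3 SA[3]=33  'ad'
  #4 SA[4]=2  'adddcdddccaaacbdbbccddbddbccdddad'
  #5 SA[5]=18  'bbccddbddbccdddad'
  #6 SA[6]=0  'bcadddcdddccaaacbdbbccddbddbccdddad'
  #7 SA[7]=19  'bccddbddbccdddad'
  #8 SA[8]=27  'bccdddad'
  #9 SA[9]=16  'bdbbccddbddbccdddad'
  #10 SA[10]=24  'bddbccdddad'
  #11 SA[11]=11  'caaacbdbbccddbddbccdddad'
  #12 SA[12]=1  'cadddcdddccaaacbdbbccddbddbccdddad'
  #13 SA[13]=15  'cbdbbccddbddbccdddad'
  #14 SA[14]=10  'ccaaacbdbbccddbddbccdddad'
  #15 SA[15]=20  'ccddbddbccdddad'
  #16 SA[16]=28  'ccdddad'
  #17 SA[17]=21  'cddbddbccdddad'
  #18 SA[18]=29  'cdddad'
  #19 SA[19]=6  'cdddccaaacbdbbccddbddbccdddad'
  #20 SA[20]=34  'd'
  #21 SA[21]=32  'dad'
  #22 SA[22]=17  'dbbccddbddbccdddad'
  #23 SA[23]=26  'dbccdddad'
  #24 SA[24]=23  'dbddbccdddad'
  #25 SA[25]=9  'dccaaacbdbbccddbddbccdddad'
  #26 SA[26]=5  'dcdddccaaacbdbbccddbddbccdddad'
  #27 SA[27]=31  'ddad'
  #28 SA[28]=25  'ddbccdddad'
  #29 SA[29]=22  'ddbddbccdddad'
  #30 SA[30]=8  'ddccaaacbdbbccddbddbccdddad'
  #31 SA[31]=4  'ddcdddccaaacbdbbccddbddbccdddad'
  #32 SA[32]=30  'dddad'
  #33 SA[33]=7  'dddccaaacbdbbccddbddbccdddad'
  #34 SA[34]=3  'dddcdddccaaacbdbbccddbddbccdddad'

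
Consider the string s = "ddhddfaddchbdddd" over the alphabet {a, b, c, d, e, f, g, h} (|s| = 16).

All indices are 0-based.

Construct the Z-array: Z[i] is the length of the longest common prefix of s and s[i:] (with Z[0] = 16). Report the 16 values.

[16, 1, 0, 2, 1, 0, 0, 2, 1, 0, 0, 0, 2, 2, 2, 1]

Z[0]=16
i=1: fresh scan; Z[1]=1 extend→box=[1,2)
i=2: fresh scan; Z[2]=0
i=3: fresh scan; Z[3]=2 extend→box=[3,5)
i=4: min(r-i=1, Z[1]=1)=1; Z[4]=1
i=5: fresh scan; Z[5]=0
i=6: fresh scan; Z[6]=0
i=7: fresh scan; Z[7]=2 extend→box=[7,9)
i=8: min(r-i=1, Z[1]=1)=1; Z[8]=1
i=9: fresh scan; Z[9]=0
i=10: fresh scan; Z[10]=0
i=11: fresh scan; Z[11]=0
i=12: fresh scan; Z[12]=2 extend→box=[12,14)
i=13: min(r-i=1, Z[1]=1)=1; Z[13]=2 extend→box=[13,15)
i=14: min(r-i=1, Z[1]=1)=1; Z[14]=2 extend→box=[14,16)
i=15: min(r-i=1, Z[1]=1)=1; Z[15]=1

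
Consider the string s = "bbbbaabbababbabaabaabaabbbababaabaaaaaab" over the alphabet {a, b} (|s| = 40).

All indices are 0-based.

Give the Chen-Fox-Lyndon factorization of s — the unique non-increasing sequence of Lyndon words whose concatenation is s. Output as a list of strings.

["b", "b", "b", "b", "aabbababbab", "aabaabaabbbabab", "aab", "aaaaaab"]

emit factor 1: 'b' (i=0, period=1)
emit factor 2: 'b' (i=1, period=1)
emit factor 3: 'b' (i=2, period=1)
emit factor 4: 'b' (i=3, period=1)
emit factor 5: 'aabbababbab' (i=4, period=11)
emit factor 6: 'aabaabaabbbabab' (i=15, period=15)
emit factor 7: 'aab' (i=30, period=3)
emit factor 8: 'aaaaaab' (i=33, period=7)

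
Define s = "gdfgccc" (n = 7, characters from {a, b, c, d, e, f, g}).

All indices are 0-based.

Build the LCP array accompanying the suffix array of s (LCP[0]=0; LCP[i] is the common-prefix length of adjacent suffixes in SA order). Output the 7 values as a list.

[0, 1, 2, 0, 0, 0, 1]

sorted suffixes:
  #0 SA[0]=6  'c'
  #1 SA[1]=5  'cc'
  #2 SA[2]=4  'ccc'
  #3 SA[3]=1  'dfgccc'
  #4 SA[4]=2  'fgccc'
  #5 SA[5]=3  'gccc'
  #6 SA[6]=0  'gdfgccc'

SA = [6, 5, 4, 1, 2, 3, 0]
i: (SA[i-1],SA[i]) lcp shared
  1: (6,5) 1 'c'
  2: (5,4) 2 'cc'
  3: (4,1) 0 ''
  4: (1,2) 0 ''
  5: (2,3) 0 ''
  6: (3,0) 1 'g'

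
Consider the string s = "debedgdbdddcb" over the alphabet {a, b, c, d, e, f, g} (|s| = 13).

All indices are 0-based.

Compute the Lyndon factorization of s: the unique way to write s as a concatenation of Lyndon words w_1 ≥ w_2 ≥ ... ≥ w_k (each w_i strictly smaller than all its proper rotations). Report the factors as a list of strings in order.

["de", "bedgd", "bdddc", "b"]

emit factor 1: 'de' (i=0, period=2)
emit factor 2: 'bedgd' (i=2, period=5)
emit factor 3: 'bdddc' (i=7, period=5)
emit factor 4: 'b' (i=12, period=1)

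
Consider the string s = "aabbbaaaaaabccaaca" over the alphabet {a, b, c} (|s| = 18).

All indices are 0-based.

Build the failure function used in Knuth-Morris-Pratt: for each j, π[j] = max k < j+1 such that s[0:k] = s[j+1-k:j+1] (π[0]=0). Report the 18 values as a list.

[0, 1, 0, 0, 0, 1, 2, 2, 2, 2, 2, 3, 0, 0, 1, 2, 0, 1]

π[0] = 0
j=1 s[j]='a': π[1]=1 (border 'a')
j=2 s[j]='b': k: 1→0; π[2]=0 (border '')
j=3 s[j]='b': π[3]=0 (border '')
j=4 s[j]='b': π[4]=0 (border '')
j=5 s[j]='a': π[5]=1 (border 'a')
j=6 s[j]='a': π[6]=2 (border 'aa')
j=7 s[j]='a': k: 2→1; π[7]=2 (border 'aa')
j=8 s[j]='a': k: 2→1; π[8]=2 (border 'aa')
j=9 s[j]='a': k: 2→1; π[9]=2 (border 'aa')
j=10 s[j]='a': k: 2→1; π[10]=2 (border 'aa')
j=11 s[j]='b': π[11]=3 (border 'aab')
j=12 s[j]='c': k: 3→0; π[12]=0 (border '')
j=13 s[j]='c': π[13]=0 (border '')
j=14 s[j]='a': π[14]=1 (border 'a')
j=15 s[j]='a': π[15]=2 (border 'aa')
j=16 s[j]='c': k: 2→1→0; π[16]=0 (border '')
j=17 s[j]='a': π[17]=1 (border 'a')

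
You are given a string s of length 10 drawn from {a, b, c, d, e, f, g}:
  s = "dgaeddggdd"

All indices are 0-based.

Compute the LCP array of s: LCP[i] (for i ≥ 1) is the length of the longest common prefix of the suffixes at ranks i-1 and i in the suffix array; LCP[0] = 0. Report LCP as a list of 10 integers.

rank | idx | suffix
   0 |   2 | aeddggdd
   1 |   9 | d
   2 |   8 | dd
   3 |   4 | ddggdd
   4 |   0 | dgaeddggdd
   5 |   5 | dggdd
   6 |   3 | eddggdd
   7 |   1 | gaeddggdd
   8 |   7 | gdd
   9 |   6 | ggdd

SA = [2, 9, 8, 4, 0, 5, 3, 1, 7, 6]
i: (SA[i-1],SA[i]) lcp shared
  1: (2,9) 0 ''
  2: (9,8) 1 'd'
  3: (8,4) 2 'dd'
  4: (4,0) 1 'd'
  5: (0,5) 2 'dg'
  6: (5,3) 0 ''
  7: (3,1) 0 ''
  8: (1,7) 1 'g'
  9: (7,6) 1 'g'

[0, 0, 1, 2, 1, 2, 0, 0, 1, 1]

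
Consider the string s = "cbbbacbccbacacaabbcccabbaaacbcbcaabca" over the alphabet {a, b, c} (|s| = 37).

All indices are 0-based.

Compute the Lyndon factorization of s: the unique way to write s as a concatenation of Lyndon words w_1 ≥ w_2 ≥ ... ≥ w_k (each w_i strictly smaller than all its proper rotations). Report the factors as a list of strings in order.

emit factor 1: 'c' (i=0, period=1)
emit factor 2: 'b' (i=1, period=1)
emit factor 3: 'b' (i=2, period=1)
emit factor 4: 'b' (i=3, period=1)
emit factor 5: 'acbccb' (i=4, period=6)
emit factor 6: 'ac' (i=10, period=2)
emit factor 7: 'ac' (i=12, period=2)
emit factor 8: 'aabbcccabb' (i=14, period=10)
emit factor 9: 'aaacbcbcaabc' (i=24, period=12)
emit factor 10: 'a' (i=36, period=1)

["c", "b", "b", "b", "acbccb", "ac", "ac", "aabbcccabb", "aaacbcbcaabc", "a"]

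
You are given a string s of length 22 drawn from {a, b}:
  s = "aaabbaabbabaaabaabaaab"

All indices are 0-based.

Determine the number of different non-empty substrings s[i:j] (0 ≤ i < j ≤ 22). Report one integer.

189

sorted suffixes:
  #0 SA[0]=18  'aaab'
  #1 SA[1]=11  'aaabaabaaab'
  #2 SA[2]=0  'aaabbaabbabaaabaabaaab'
  #3 SA[3]=19  'aab'
  #4 SA[4]=15  'aabaaab'
  #5 SA[5]=12  'aabaabaaab'
  #6 SA[6]=1  'aabbaabbabaaabaabaaab'
  #7 SA[7]=5  'aabbabaaabaabaaab'
  #8 SA[8]=20  'ab'
  #9 SA[9]=16  'abaaab'
  #10 SA[10]=9  'abaaabaabaaab'
  #11 SA[11]=13  'abaabaaab'
  #12 SA[12]=2  'abbaabbabaaabaabaaab'
  #13 SA[13]=6  'abbabaaabaabaaab'
  #14 SA[14]=21  'b'
  #15 SA[15]=17  'baaab'
  #16 SA[16]=10  'baaabaabaaab'
  #17 SA[17]=14  'baabaaab'
  #18 SA[18]=4  'baabbabaaabaabaaab'
  #19 SA[19]=8  'babaaabaabaaab'
  #20 SA[20]=3  'bbaabbabaaabaabaaab'
  #21 SA[21]=7  'bbabaaabaabaaab'

SA = [18, 11, 0, 19, 15, 12, 1, 5, 20, 16, 9, 13, 2, 6, 21, 17, 10, 14, 4, 8, 3, 7]
[i] adj suffixes → lcp
  [1] 18/11 → 4 ('aaab')
  [2] 11/0 → 4 ('aaab')
  [3] 0/19 → 2 ('aa')
  [4] 19/15 → 3 ('aab')
  [5] 15/12 → 5 ('aabaa')
  [6] 12/1 → 3 ('aab')
  [7] 1/5 → 5 ('aabba')
  [8] 5/20 → 1 ('a')
  [9] 20/16 → 2 ('ab')
  [10] 16/9 → 6 ('abaaab')
  [11] 9/13 → 4 ('abaa')
  [12] 13/2 → 2 ('ab')
  [13] 2/6 → 4 ('abba')
  [14] 6/21 → 0 ('')
  [15] 21/17 → 1 ('b')
  [16] 17/10 → 5 ('baaab')
  [17] 10/14 → 3 ('baa')
  [18] 14/4 → 4 ('baab')
  [19] 4/8 → 2 ('ba')
  [20] 8/3 → 1 ('b')
  [21] 3/7 → 3 ('bba')

n(n+1)/2 = 22·23/2 = 253
Σ LCP = 0 + 4 + 4 + 2 + 3 + 5 + 3 + 5 + 1 + 2 + 6 + 4 + 2 + 4 + 0 + 1 + 5 + 3 + 4 + 2 + 1 + 3 = 64
distinct = 253 − 64 = 189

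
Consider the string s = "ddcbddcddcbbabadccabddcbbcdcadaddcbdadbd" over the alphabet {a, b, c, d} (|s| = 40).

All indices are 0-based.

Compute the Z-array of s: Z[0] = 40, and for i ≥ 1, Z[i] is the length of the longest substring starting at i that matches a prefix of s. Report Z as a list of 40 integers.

[40, 1, 0, 0, 3, 1, 0, 4, 1, 0, 0, 0, 0, 0, 0, 1, 0, 0, 0, 0, 4, 1, 0, 0, 0, 0, 1, 0, 0, 1, 0, 5, 1, 0, 0, 1, 0, 1, 0, 1]

Z[0]=40
i=1: outside box; Z[1]=1 grow→box=[1,2)
i=2: outside box; Z[2]=0
i=3: outside box; Z[3]=0
i=4: outside box; Z[4]=3 grow→box=[4,7)
i=5: min(r-i=2, Z[1]=1)=1; Z[5]=1
i=6: min(r-i=1, Z[2]=0)=0; Z[6]=0
i=7: outside box; Z[7]=4 grow→box=[7,11)
i=8: min(r-i=3, Z[1]=1)=1; Z[8]=1
i=9: min(r-i=2, Z[2]=0)=0; Z[9]=0
i=10: min(r-i=1, Z[3]=0)=0; Z[10]=0
i=11: outside box; Z[11]=0
i=12: outside box; Z[12]=0
i=13: outside box; Z[13]=0
i=14: outside box; Z[14]=0
i=15: outside box; Z[15]=1 grow→box=[15,16)
i=16: outside box; Z[16]=0
i=17: outside box; Z[17]=0
i=18: outside box; Z[18]=0
i=19: outside box; Z[19]=0
i=20: outside box; Z[20]=4 grow→box=[20,24)
i=21: min(r-i=3, Z[1]=1)=1; Z[21]=1
i=22: min(r-i=2, Z[2]=0)=0; Z[22]=0
i=23: min(r-i=1, Z[3]=0)=0; Z[23]=0
i=24: outside box; Z[24]=0
i=25: outside box; Z[25]=0
i=26: outside box; Z[26]=1 grow→box=[26,27)
i=27: outside box; Z[27]=0
i=28: outside box; Z[28]=0
i=29: outside box; Z[29]=1 grow→box=[29,30)
i=30: outside box; Z[30]=0
i=31: outside box; Z[31]=5 grow→box=[31,36)
i=32: min(r-i=4, Z[1]=1)=1; Z[32]=1
i=33: min(r-i=3, Z[2]=0)=0; Z[33]=0
i=34: min(r-i=2, Z[3]=0)=0; Z[34]=0
i=35: min(r-i=1, Z[4]=3)=1; Z[35]=1
i=36: outside box; Z[36]=0
i=37: outside box; Z[37]=1 grow→box=[37,38)
i=38: outside box; Z[38]=0
i=39: outside box; Z[39]=1 grow→box=[39,40)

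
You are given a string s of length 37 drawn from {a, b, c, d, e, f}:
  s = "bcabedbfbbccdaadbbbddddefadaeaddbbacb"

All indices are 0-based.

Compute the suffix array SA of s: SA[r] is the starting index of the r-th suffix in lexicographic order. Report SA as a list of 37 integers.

sorted suffixes:
  #0 SA[0]=13  'aadbbbddddefadaeaddbbacb'
  #1 SA[1]=2  'abedbfbbccdaadbbbddddefadaeaddbbacb'
  #2 SA[2]=34  'acb'
  #3 SA[3]=25  'adaeaddbbacb'
  #4 SA[4]=14  'adbbbddddefadaeaddbbacb'
  #5 SA[5]=29  'addbbacb'
  #6 SA[6]=27  'aeaddbbacb'
  #7 SA[7]=36  'b'
  #8 SA[8]=33  'bacb'
  #9 SA[9]=32  'bbacb'
  #10 SA[10]=16  'bbbddddefadaeaddbbacb'
  #11 SA[11]=8  'bbccdaadbbbddddefadaeaddbbacb'
  #12 SA[12]=17  'bbddddefadaeaddbbacb'
  #13 SA[13]=0  'bcabedbfbbccdaadbbbddddefadaeaddbbacb'
  #14 SA[14]=9  'bccdaadbbbddddefadaeaddbbacb'
  #15 SA[15]=18  'bddddefadaeaddbbacb'
  #16 SA[16]=3  'bedbfbbccdaadbbbddddefadaeaddbbacb'
  #17 SA[17]=6  'bfbbccdaadbbbddddefadaeaddbbacb'
  #18 SA[18]=1  'cabedbfbbccdaadbbbddddefadaeaddbbacb'
  #19 SA[19]=35  'cb'
  #20 SA[20]=10  'ccdaadbbbddddefadaeaddbbacb'
  #21 SA[21]=11  'cdaadbbbddddefadaeaddbbacb'
  #22 SA[22]=12  'daadbbbddddefadaeaddbbacb'
  #23 SA[23]=26  'daeaddbbacb'
  #24 SA[24]=31  'dbbacb'
  #25 SA[25]=15  'dbbbddddefadaeaddbbacb'
  #26 SA[26]=5  'dbfbbccdaadbbbddddefadaeaddbbacb'
  #27 SA[27]=30  'ddbbacb'
  #28 SA[28]=19  'ddddefadaeaddbbacb'
  #29 SA[29]=20  'dddefadaeaddbbacb'
  #30 SA[30]=21  'ddefadaeaddbbacb'
  #31 SA[31]=22  'defadaeaddbbacb'
  #32 SA[32]=28  'eaddbbacb'
  #33 SA[33]=4  'edbfbbccdaadbbbddddefadaeaddbbacb'
  #34 SA[34]=23  'efadaeaddbbacb'
  #35 SA[35]=24  'fadaeaddbbacb'
  #36 SA[36]=7  'fbbccdaadbbbddddefadaeaddbbacb'

[13, 2, 34, 25, 14, 29, 27, 36, 33, 32, 16, 8, 17, 0, 9, 18, 3, 6, 1, 35, 10, 11, 12, 26, 31, 15, 5, 30, 19, 20, 21, 22, 28, 4, 23, 24, 7]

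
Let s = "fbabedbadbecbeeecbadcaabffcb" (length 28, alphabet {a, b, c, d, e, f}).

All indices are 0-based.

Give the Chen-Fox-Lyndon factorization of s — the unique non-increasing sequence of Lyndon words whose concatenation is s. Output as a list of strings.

["f", "b", "abedbadbecbeeecbadc", "aabffcb"]

emit factor 1: 'f' (i=0, period=1)
emit factor 2: 'b' (i=1, period=1)
emit factor 3: 'abedbadbecbeeecbadc' (i=2, period=19)
emit factor 4: 'aabffcb' (i=21, period=7)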